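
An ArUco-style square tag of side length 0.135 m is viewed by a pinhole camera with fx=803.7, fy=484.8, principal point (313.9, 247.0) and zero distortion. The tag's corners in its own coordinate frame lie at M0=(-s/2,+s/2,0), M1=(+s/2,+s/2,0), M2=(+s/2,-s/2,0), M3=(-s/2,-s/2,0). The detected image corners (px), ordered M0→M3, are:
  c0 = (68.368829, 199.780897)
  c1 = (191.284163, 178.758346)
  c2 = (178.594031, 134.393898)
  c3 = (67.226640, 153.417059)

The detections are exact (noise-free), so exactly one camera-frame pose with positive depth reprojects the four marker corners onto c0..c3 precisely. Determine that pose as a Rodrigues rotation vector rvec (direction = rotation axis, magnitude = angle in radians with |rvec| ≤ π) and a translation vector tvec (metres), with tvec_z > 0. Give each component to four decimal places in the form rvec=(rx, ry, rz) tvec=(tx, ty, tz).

rvec=(-0.7074, 0.0951, -0.2664) tvec=(-0.2087, -0.1503, 0.8939)

Intrinsics K: fx=803.7, fy=484.8, cx=313.9, cy=247.0
Marker side s = 0.135 m; corners in marker frame (Z=0):
  M0 = (-0.0675, +0.0675, 0)
  M1 = (+0.0675, +0.0675, 0)
  M2 = (+0.0675, -0.0675, 0)
  M3 = (-0.0675, -0.0675, 0)
Detected image corners:
  c0 = (68.368829, 199.780897) px
  c1 = (191.284163, 178.758346) px
  c2 = (178.594031, 134.393898) px
  c3 = (67.226640, 153.417059) px
Planar DLT: solve 8×8 A·h = b for H (H[2,2]=1):
  H  [+866.11798 -41.06596 +126.21396]
  H  [-147.27599 +214.34124 +165.46643]
  H  [+0.00406 -0.73047 +1.00000]
B = K⁻¹H; ‖b₁‖=1.118708, ‖b₂‖=1.118708; λ = 2/(‖b₁‖+‖b₂‖) = 0.893888, sign → tz>0 ⇒ λ=+0.893888
r₁ = λ·B[:,0] = (+0.96189,-0.27340,+0.00363); r₂ = λ·B[:,1] = (+0.20935,+0.72788,-0.65296)
r₃ = r₁×r₂ = (+0.17588,+0.62884,+0.75738); SVD([r₁ r₂ r₃]) → R = UVᵀ:
  R  [+0.96189 +0.20935 +0.17588]
  R  [-0.27340 +0.72788 +0.62884]
  R  [+0.00363 -0.65296 +0.75738]
t = (-0.20875, -0.15033, +0.89389) m
tr R = 2.447161; θ = arccos((tr R − 1)/2) = 0.761820 rad = 43.649°
axis k = ((R−Rᵀ)₃₂, (R−Rᵀ)₁₃, (R−Rᵀ)₂₁) / (2 sinθ) = (-0.928516, +0.124775, -0.349699)
rvec = θ·k = (-0.707362, +0.095056, -0.266408)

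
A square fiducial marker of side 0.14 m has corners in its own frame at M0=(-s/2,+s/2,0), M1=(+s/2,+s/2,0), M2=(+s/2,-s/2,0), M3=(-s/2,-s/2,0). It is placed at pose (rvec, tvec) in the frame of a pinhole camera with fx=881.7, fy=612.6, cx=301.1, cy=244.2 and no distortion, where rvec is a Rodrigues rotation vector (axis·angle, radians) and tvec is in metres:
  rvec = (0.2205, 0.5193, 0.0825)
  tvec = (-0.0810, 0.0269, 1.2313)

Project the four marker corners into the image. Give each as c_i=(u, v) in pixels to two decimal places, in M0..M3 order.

Intrinsics K: fx=881.7, fy=612.6, cx=301.1, cy=244.2
Marker side s = 0.14 m; corners in marker frame (Z=0):
  M0 = (-0.0700, +0.0700, 0)
  M1 = (+0.0700, +0.0700, 0)
  M2 = (+0.0700, -0.0700, 0)
  M3 = (-0.0700, -0.0700, 0)
rvec = (0.2205, 0.5193, 0.0825), |rvec| = θ = 0.57017 rad = 32.669°
Rodrigues: sinθ=0.53978, 1−cosθ=0.15819; R = I + sinθ·[k]× + (1−cosθ)·[k]×²:
    [+0.86547 -0.02238 +0.50047]
    [+0.13382 +0.97303 -0.18790]
    [-0.48276 +0.22959 +0.84512]
t = (-0.0810, 0.0269, 1.2313) m
M0: Pc = R·M0+t = (-0.14315, +0.08564, +1.28116); u = 881.7·(-0.14315)/1.28116 + 301.1 = 202.5843, v = 612.6·(+0.08564)/1.28116 + 244.2 = 285.1517
M1: Pc = R·M1+t = (-0.02198, +0.10438, +1.21358); u = 881.7·(-0.02198)/1.21358 + 301.1 = 285.1278, v = 612.6·(+0.10438)/1.21358 + 244.2 = 296.8896
M2: Pc = R·M2+t = (-0.01885, -0.03184, +1.18144); u = 881.7·(-0.01885)/1.18144 + 301.1 = 287.0319, v = 612.6·(-0.03184)/1.18144 + 244.2 = 227.6879
M3: Pc = R·M3+t = (-0.14002, -0.05058, +1.24902); u = 881.7·(-0.14002)/1.24902 + 301.1 = 202.2612, v = 612.6·(-0.05058)/1.24902 + 244.2 = 219.3926

c0=(202.58, 285.15) c1=(285.13, 296.89) c2=(287.03, 227.69) c3=(202.26, 219.39)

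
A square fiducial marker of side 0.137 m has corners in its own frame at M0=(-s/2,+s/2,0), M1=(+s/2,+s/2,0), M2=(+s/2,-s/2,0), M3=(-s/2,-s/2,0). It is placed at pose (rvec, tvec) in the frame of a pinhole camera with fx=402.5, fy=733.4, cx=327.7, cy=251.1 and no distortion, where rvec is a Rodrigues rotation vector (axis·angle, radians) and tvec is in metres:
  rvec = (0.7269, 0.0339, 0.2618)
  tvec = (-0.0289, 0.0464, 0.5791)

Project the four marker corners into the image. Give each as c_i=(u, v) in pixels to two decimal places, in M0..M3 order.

c0=(255.98, 343.86) c1=(341.75, 382.33) c2=(367.15, 270.66) c3=(267.12, 223.89)

Intrinsics K: fx=402.5, fy=733.4, cx=327.7, cy=251.1
Marker side s = 0.137 m; corners in marker frame (Z=0):
  M0 = (-0.0685, +0.0685, 0)
  M1 = (+0.0685, +0.0685, 0)
  M2 = (+0.0685, -0.0685, 0)
  M3 = (-0.0685, -0.0685, 0)
rvec = (0.7269, 0.0339, 0.2618), |rvec| = θ = 0.77335 rad = 44.310°
Rodrigues: sinθ=0.69854, 1−cosθ=0.28443; R = I + sinθ·[k]× + (1−cosθ)·[k]×²:
    [+0.96686 -0.22475 +0.12112]
    [+0.24819 +0.71612 -0.65236]
    [+0.05988 +0.66080 +0.74817]
t = (-0.0289, 0.0464, 0.5791) m
M0: Pc = R·M0+t = (-0.11053, +0.07845, +0.62026); u = 402.5·(-0.11053)/0.62026 + 327.7 = 255.9780, v = 733.4·(+0.07845)/0.62026 + 251.1 = 343.8630
M1: Pc = R·M1+t = (+0.02193, +0.11246, +0.62847); u = 402.5·(+0.02193)/0.62847 + 327.7 = 341.7476, v = 733.4·(+0.11246)/0.62847 + 251.1 = 382.3318
M2: Pc = R·M2+t = (+0.05273, +0.01435, +0.53794); u = 402.5·(+0.05273)/0.53794 + 327.7 = 367.1507, v = 733.4·(+0.01435)/0.53794 + 251.1 = 270.6600
M3: Pc = R·M3+t = (-0.07973, -0.01966, +0.52973); u = 402.5·(-0.07973)/0.52973 + 327.7 = 267.1167, v = 733.4·(-0.01966)/0.52973 + 251.1 = 223.8876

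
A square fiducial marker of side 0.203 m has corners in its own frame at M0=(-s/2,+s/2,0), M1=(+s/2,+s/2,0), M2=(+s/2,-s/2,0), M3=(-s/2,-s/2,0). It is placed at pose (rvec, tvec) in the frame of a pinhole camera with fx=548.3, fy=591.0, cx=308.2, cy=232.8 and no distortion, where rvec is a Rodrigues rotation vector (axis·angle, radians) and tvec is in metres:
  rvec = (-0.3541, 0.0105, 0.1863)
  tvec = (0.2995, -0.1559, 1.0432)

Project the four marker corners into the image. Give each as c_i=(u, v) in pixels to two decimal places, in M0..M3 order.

Intrinsics K: fx=548.3, fy=591.0, cx=308.2, cy=232.8
Marker side s = 0.203 m; corners in marker frame (Z=0):
  M0 = (-0.1015, +0.1015, 0)
  M1 = (+0.1015, +0.1015, 0)
  M2 = (+0.1015, -0.1015, 0)
  M3 = (-0.1015, -0.1015, 0)
rvec = (-0.3541, 0.0105, 0.1863), |rvec| = θ = 0.40026 rad = 22.933°
Rodrigues: sinθ=0.38965, 1−cosθ=0.07904; R = I + sinθ·[k]× + (1−cosθ)·[k]×²:
    [+0.98282 -0.18320 -0.02232]
    [+0.17953 +0.92102 +0.34569]
    [-0.04277 -0.34376 +0.93808]
t = (0.2995, -0.1559, 1.0432) m
M0: Pc = R·M0+t = (+0.18115, -0.08064, +1.01265); u = 548.3·(+0.18115)/1.01265 + 308.2 = 406.2831, v = 591.0·(-0.08064)/1.01265 + 232.8 = 185.7375
M1: Pc = R·M1+t = (+0.38066, -0.04419, +1.00397); u = 548.3·(+0.38066)/1.00397 + 308.2 = 516.0919, v = 591.0·(-0.04419)/1.00397 + 232.8 = 206.7843
M2: Pc = R·M2+t = (+0.41785, -0.23116, +1.07375); u = 548.3·(+0.41785)/1.07375 + 308.2 = 521.5716, v = 591.0·(-0.23116)/1.07375 + 232.8 = 105.5675
M3: Pc = R·M3+t = (+0.21834, -0.26761, +1.08243); u = 548.3·(+0.21834)/1.08243 + 308.2 = 418.7981, v = 591.0·(-0.26761)/1.08243 + 232.8 = 86.6894

c0=(406.28, 185.74) c1=(516.09, 206.78) c2=(521.57, 105.57) c3=(418.80, 86.69)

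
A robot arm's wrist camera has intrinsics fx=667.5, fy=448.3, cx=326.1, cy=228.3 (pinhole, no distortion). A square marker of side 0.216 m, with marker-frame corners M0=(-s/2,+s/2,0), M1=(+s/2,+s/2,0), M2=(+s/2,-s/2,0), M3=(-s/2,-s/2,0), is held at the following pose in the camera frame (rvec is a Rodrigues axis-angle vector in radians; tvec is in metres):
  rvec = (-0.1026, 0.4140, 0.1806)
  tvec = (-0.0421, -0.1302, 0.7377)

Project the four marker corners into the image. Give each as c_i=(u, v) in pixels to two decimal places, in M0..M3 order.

Intrinsics K: fx=667.5, fy=448.3, cx=326.1, cy=228.3
Marker side s = 0.216 m; corners in marker frame (Z=0):
  M0 = (-0.1080, +0.1080, 0)
  M1 = (+0.1080, +0.1080, 0)
  M2 = (+0.1080, -0.1080, 0)
  M3 = (-0.1080, -0.1080, 0)
rvec = (-0.1026, 0.4140, 0.1806), |rvec| = θ = 0.46318 rad = 26.538°
Rodrigues: sinθ=0.44680, 1−cosθ=0.10537; R = I + sinθ·[k]× + (1−cosθ)·[k]×²:
    [+0.89980 -0.19507 +0.39025]
    [+0.15335 +0.97881 +0.13569]
    [-0.40846 -0.06225 +0.91065]
t = (-0.0421, -0.1302, 0.7377) m
M0: Pc = R·M0+t = (-0.16035, -0.04105, +0.77509); u = 667.5·(-0.16035)/0.77509 + 326.1 = 188.0110, v = 448.3·(-0.04105)/0.77509 + 228.3 = 204.5572
M1: Pc = R·M1+t = (+0.03401, -0.00793, +0.68686); u = 667.5·(+0.03401)/0.68686 + 326.1 = 359.1522, v = 448.3·(-0.00793)/0.68686 + 228.3 = 223.1265
M2: Pc = R·M2+t = (+0.07615, -0.21935, +0.70031); u = 667.5·(+0.07615)/0.70031 + 326.1 = 398.6792, v = 448.3·(-0.21935)/0.70031 + 228.3 = 87.8843
M3: Pc = R·M3+t = (-0.11821, -0.25247, +0.78854); u = 667.5·(-0.11821)/0.78854 + 326.1 = 226.0337, v = 448.3·(-0.25247)/0.78854 + 228.3 = 84.7633

c0=(188.01, 204.56) c1=(359.15, 223.13) c2=(398.68, 87.88) c3=(226.03, 84.76)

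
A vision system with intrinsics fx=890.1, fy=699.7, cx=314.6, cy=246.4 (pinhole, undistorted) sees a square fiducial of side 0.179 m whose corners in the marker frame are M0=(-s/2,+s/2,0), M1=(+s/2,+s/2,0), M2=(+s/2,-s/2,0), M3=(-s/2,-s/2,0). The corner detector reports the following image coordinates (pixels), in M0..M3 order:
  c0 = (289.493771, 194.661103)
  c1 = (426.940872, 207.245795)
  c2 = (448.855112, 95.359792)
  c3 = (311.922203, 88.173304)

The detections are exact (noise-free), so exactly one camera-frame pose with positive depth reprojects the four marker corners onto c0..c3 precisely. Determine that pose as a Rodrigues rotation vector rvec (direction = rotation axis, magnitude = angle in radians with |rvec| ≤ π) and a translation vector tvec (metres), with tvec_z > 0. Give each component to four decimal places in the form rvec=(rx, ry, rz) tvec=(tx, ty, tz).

Intrinsics K: fx=890.1, fy=699.7, cx=314.6, cy=246.4
Marker side s = 0.179 m; corners in marker frame (Z=0):
  M0 = (-0.0895, +0.0895, 0)
  M1 = (+0.0895, +0.0895, 0)
  M2 = (+0.0895, -0.0895, 0)
  M3 = (-0.0895, -0.0895, 0)
Detected image corners:
  c0 = (289.493771, 194.661103) px
  c1 = (426.940872, 207.245795) px
  c2 = (448.855112, 95.359792) px
  c3 = (311.922203, 88.173304) px
Planar DLT: solve 8×8 A·h = b for H (H[2,2]=1):
  H  [+666.57531 -147.76504 +367.70737]
  H  [+15.57114 +600.15858 +145.92461]
  H  [-0.27035 -0.06463 +1.00000]
B = K⁻¹H; ‖b₁‖=0.894398, ‖b₂‖=0.894398; λ = 2/(‖b₁‖+‖b₂‖) = 1.118070, sign → tz>0 ⇒ λ=+1.118070
r₁ = λ·B[:,0] = (+0.94413,+0.13133,-0.30227); r₂ = λ·B[:,1] = (-0.16007,+0.98446,-0.07226)
r₃ = r₁×r₂ = (+0.28808,+0.11661,+0.95048); SVD([r₁ r₂ r₃]) → R = UVᵀ:
  R  [+0.94413 -0.16007 +0.28808]
  R  [+0.13133 +0.98446 +0.11661]
  R  [-0.30227 -0.07226 +0.95048]
t = (+0.06671, -0.16055, +1.11807) m
tr R = 2.879069; θ = arccos((tr R − 1)/2) = 0.349528 rad = 20.026°
axis k = ((R−Rᵀ)₃₂, (R−Rᵀ)₁₃, (R−Rᵀ)₂₁) / (2 sinθ) = (-0.275759, +0.861944, +0.425453)
rvec = θ·k = (-0.096385, +0.301273, +0.148708)

rvec=(-0.0964, 0.3013, 0.1487) tvec=(0.0667, -0.1606, 1.1181)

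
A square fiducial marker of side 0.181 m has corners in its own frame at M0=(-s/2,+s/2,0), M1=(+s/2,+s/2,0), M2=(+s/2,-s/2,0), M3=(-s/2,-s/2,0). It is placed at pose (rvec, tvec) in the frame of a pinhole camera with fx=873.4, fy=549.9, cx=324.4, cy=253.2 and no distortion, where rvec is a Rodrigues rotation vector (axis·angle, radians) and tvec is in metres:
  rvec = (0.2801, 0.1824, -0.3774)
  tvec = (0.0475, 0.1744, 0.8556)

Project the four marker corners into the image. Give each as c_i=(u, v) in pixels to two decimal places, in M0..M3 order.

c0=(324.18, 428.21) c1=(492.90, 397.46) c2=(426.59, 295.92) c3=(252.67, 333.06)

Intrinsics K: fx=873.4, fy=549.9, cx=324.4, cy=253.2
Marker side s = 0.181 m; corners in marker frame (Z=0):
  M0 = (-0.0905, +0.0905, 0)
  M1 = (+0.0905, +0.0905, 0)
  M2 = (+0.0905, -0.0905, 0)
  M3 = (-0.0905, -0.0905, 0)
rvec = (0.2801, 0.1824, -0.3774), |rvec| = θ = 0.50414 rad = 28.885°
Rodrigues: sinθ=0.48305, 1−cosθ=0.12441; R = I + sinθ·[k]× + (1−cosθ)·[k]×²:
    [+0.91399 +0.38662 +0.12303]
    [-0.33661 +0.89188 -0.30208]
    [-0.22652 +0.23469 +0.94531]
t = (0.0475, 0.1744, 0.8556) m
M0: Pc = R·M0+t = (-0.00023, +0.28558, +0.89734); u = 873.4·(-0.00023)/0.89734 + 324.4 = 324.1790, v = 549.9·(+0.28558)/0.89734 + 253.2 = 428.2054
M1: Pc = R·M1+t = (+0.16521, +0.22465, +0.85634); u = 873.4·(+0.16521)/0.85634 + 324.4 = 492.8973, v = 549.9·(+0.22465)/0.85634 + 253.2 = 397.4606
M2: Pc = R·M2+t = (+0.09523, +0.06322, +0.81386); u = 873.4·(+0.09523)/0.81386 + 324.4 = 426.5935, v = 549.9·(+0.06322)/0.81386 + 253.2 = 295.9173
M3: Pc = R·M3+t = (-0.07021, +0.12415, +0.85486); u = 873.4·(-0.07021)/0.85486 + 324.4 = 252.6714, v = 549.9·(+0.12415)/0.85486 + 253.2 = 333.0599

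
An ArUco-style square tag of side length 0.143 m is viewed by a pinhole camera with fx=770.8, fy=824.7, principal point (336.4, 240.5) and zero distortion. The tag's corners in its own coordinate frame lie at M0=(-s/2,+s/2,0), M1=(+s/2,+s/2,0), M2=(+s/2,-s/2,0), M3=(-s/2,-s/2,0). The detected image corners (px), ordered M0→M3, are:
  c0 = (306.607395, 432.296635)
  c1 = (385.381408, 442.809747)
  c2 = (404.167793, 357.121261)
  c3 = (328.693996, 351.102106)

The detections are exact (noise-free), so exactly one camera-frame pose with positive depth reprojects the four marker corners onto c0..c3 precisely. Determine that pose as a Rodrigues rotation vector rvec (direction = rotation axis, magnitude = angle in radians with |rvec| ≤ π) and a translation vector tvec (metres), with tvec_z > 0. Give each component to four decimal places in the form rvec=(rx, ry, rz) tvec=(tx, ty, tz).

Intrinsics K: fx=770.8, fy=824.7, cx=336.4, cy=240.5
Marker side s = 0.143 m; corners in marker frame (Z=0):
  M0 = (-0.0715, +0.0715, 0)
  M1 = (+0.0715, +0.0715, 0)
  M2 = (+0.0715, -0.0715, 0)
  M3 = (-0.0715, -0.0715, 0)
Detected image corners:
  c0 = (306.607395, 432.296635) px
  c1 = (385.381408, 442.809747) px
  c2 = (404.167793, 357.121261) px
  c3 = (328.693996, 351.102106) px
Planar DLT: solve 8×8 A·h = b for H (H[2,2]=1):
  H  [+418.56926 -281.69795 +355.56451]
  H  [-76.46538 +429.21533 +394.57263]
  H  [-0.33811 -0.38883 +1.00000]
B = K⁻¹H; ‖b₁‖=0.768940, ‖b₂‖=0.768940; λ = 2/(‖b₁‖+‖b₂‖) = 1.300492, sign → tz>0 ⇒ λ=+1.300492
r₁ = λ·B[:,0] = (+0.89811,+0.00765,-0.43971); r₂ = λ·B[:,1] = (-0.25459,+0.82431,-0.50567)
r₃ = r₁×r₂ = (+0.35858,+0.56609,+0.74226); SVD([r₁ r₂ r₃]) → R = UVᵀ:
  R  [+0.89811 -0.25459 +0.35858]
  R  [+0.00765 +0.82431 +0.56609]
  R  [-0.43971 -0.50567 +0.74226]
t = (+0.03233, +0.24296, +1.30049) m
tr R = 2.464679; θ = arccos((tr R − 1)/2) = 0.749045 rad = 42.917°
axis k = ((R−Rᵀ)₃₂, (R−Rᵀ)₁₃, (R−Rᵀ)₂₁) / (2 sinθ) = (-0.786975, +0.586168, +0.192555)
rvec = θ·k = (-0.589479, +0.439066, +0.144233)

rvec=(-0.5895, 0.4391, 0.1442) tvec=(0.0323, 0.2430, 1.3005)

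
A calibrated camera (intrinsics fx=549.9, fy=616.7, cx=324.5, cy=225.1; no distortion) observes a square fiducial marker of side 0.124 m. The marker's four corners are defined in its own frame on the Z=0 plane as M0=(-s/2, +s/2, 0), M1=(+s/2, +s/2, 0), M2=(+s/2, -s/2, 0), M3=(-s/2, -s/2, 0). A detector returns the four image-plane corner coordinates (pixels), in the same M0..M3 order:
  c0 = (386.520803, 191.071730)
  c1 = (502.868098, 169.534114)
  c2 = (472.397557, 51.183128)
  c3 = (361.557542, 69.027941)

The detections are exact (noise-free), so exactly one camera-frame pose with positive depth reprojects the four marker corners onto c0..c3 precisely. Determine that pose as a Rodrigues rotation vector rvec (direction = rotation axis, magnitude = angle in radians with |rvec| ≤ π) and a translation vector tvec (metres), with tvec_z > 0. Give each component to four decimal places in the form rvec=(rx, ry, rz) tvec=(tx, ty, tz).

Intrinsics K: fx=549.9, fy=616.7, cx=324.5, cy=225.1
Marker side s = 0.124 m; corners in marker frame (Z=0):
  M0 = (-0.0620, +0.0620, 0)
  M1 = (+0.0620, +0.0620, 0)
  M2 = (+0.0620, -0.0620, 0)
  M3 = (-0.0620, -0.0620, 0)
Detected image corners:
  c0 = (386.520803, 191.071730) px
  c1 = (502.868098, 169.534114) px
  c2 = (472.397557, 51.183128) px
  c3 = (361.557542, 69.027941) px
Planar DLT: solve 8×8 A·h = b for H (H[2,2]=1):
  H  [+991.58760 +36.74545 +431.08508]
  H  [-137.16523 +916.99136 +118.47893]
  H  [+0.17665 -0.43409 +1.00000]
B = K⁻¹H; ‖b₁‖=1.732057, ‖b₂‖=1.732057; λ = 2/(‖b₁‖+‖b₂‖) = 0.577348, sign → tz>0 ⇒ λ=+0.577348
r₁ = λ·B[:,0] = (+0.98090,-0.16564,+0.10199); r₂ = λ·B[:,1] = (+0.18647,+0.94996,-0.25062)
r₃ = r₁×r₂ = (-0.05537,+0.26485,+0.96270); SVD([r₁ r₂ r₃]) → R = UVᵀ:
  R  [+0.98090 +0.18647 -0.05537]
  R  [-0.16564 +0.94996 +0.26485]
  R  [+0.10199 -0.25062 +0.96270]
t = (+0.11191, -0.09982, +0.57735) m
tr R = 2.893553; θ = arccos((tr R − 1)/2) = 0.327727 rad = 18.777°
axis k = ((R−Rᵀ)₃₂, (R−Rᵀ)₁₃, (R−Rᵀ)₂₁) / (2 sinθ) = (-0.800692, -0.244432, -0.546942)
rvec = θ·k = (-0.262408, -0.080107, -0.179248)

rvec=(-0.2624, -0.0801, -0.1792) tvec=(0.1119, -0.0998, 0.5773)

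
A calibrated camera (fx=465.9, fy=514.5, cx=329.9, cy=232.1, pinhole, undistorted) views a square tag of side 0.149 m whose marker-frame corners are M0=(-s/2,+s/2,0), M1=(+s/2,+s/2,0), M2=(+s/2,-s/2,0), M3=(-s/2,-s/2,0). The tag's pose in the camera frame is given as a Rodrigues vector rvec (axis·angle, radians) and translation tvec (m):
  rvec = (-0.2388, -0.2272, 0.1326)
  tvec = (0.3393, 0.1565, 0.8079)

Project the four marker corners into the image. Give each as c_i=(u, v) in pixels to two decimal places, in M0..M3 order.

Intrinsics K: fx=465.9, fy=514.5, cx=329.9, cy=232.1
Marker side s = 0.149 m; corners in marker frame (Z=0):
  M0 = (-0.0745, +0.0745, 0)
  M1 = (+0.0745, +0.0745, 0)
  M2 = (+0.0745, -0.0745, 0)
  M3 = (-0.0745, -0.0745, 0)
rvec = (-0.2388, -0.2272, 0.1326), |rvec| = θ = 0.35529 rad = 20.356°
Rodrigues: sinθ=0.34786, 1−cosθ=0.06245; R = I + sinθ·[k]× + (1−cosθ)·[k]×²:
    [+0.96576 -0.10298 -0.23812]
    [+0.15667 +0.96309 +0.21890]
    [+0.20678 -0.24871 +0.94625]
t = (0.3393, 0.1565, 0.8079) m
M0: Pc = R·M0+t = (+0.25968, +0.21658, +0.77397); u = 465.9·(+0.25968)/0.77397 + 329.9 = 486.2173, v = 514.5·(+0.21658)/0.77397 + 232.1 = 376.0720
M1: Pc = R·M1+t = (+0.40358, +0.23992, +0.80478); u = 465.9·(+0.40358)/0.80478 + 329.9 = 563.5382, v = 514.5·(+0.23992)/0.80478 + 232.1 = 385.4841
M2: Pc = R·M2+t = (+0.41892, +0.09642, +0.84183); u = 465.9·(+0.41892)/0.84183 + 329.9 = 561.7455, v = 514.5·(+0.09642)/0.84183 + 232.1 = 291.0298
M3: Pc = R·M3+t = (+0.27502, +0.07308, +0.81102); u = 465.9·(+0.27502)/0.81102 + 329.9 = 487.8895, v = 514.5·(+0.07308)/0.81102 + 232.1 = 278.4595

c0=(486.22, 376.07) c1=(563.54, 385.48) c2=(561.75, 291.03) c3=(487.89, 278.46)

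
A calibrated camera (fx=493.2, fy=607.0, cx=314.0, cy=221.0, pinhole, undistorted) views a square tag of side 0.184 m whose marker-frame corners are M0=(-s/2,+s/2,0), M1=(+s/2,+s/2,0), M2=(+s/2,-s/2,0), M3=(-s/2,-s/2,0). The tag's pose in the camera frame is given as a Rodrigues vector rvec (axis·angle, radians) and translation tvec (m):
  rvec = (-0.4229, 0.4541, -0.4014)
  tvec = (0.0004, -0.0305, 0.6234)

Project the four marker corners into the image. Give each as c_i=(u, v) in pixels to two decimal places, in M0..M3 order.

c0=(273.42, 309.14) c1=(405.11, 225.93) c2=(353.56, 78.22) c3=(242.81, 164.03)

Intrinsics K: fx=493.2, fy=607.0, cx=314.0, cy=221.0
Marker side s = 0.184 m; corners in marker frame (Z=0):
  M0 = (-0.0920, +0.0920, 0)
  M1 = (+0.0920, +0.0920, 0)
  M2 = (+0.0920, -0.0920, 0)
  M3 = (-0.0920, -0.0920, 0)
rvec = (-0.4229, 0.4541, -0.4014), |rvec| = θ = 0.73904 rad = 42.344°
Rodrigues: sinθ=0.67358, 1−cosθ=0.26088; R = I + sinθ·[k]× + (1−cosθ)·[k]×²:
    [+0.82454 +0.27412 +0.49496]
    [-0.45757 +0.83761 +0.29838]
    [-0.33280 -0.47251 +0.81608]
t = (0.0004, -0.0305, 0.6234) m
M0: Pc = R·M0+t = (-0.05024, +0.08866, +0.61055); u = 493.2·(-0.05024)/0.61055 + 314.0 = 273.4167, v = 607.0·(+0.08866)/0.61055 + 221.0 = 309.1423
M1: Pc = R·M1+t = (+0.10148, +0.00446, +0.54931); u = 493.2·(+0.10148)/0.54931 + 314.0 = 405.1111, v = 607.0·(+0.00446)/0.54931 + 221.0 = 225.9325
M2: Pc = R·M2+t = (+0.05104, -0.14966, +0.63625); u = 493.2·(+0.05104)/0.63625 + 314.0 = 353.5637, v = 607.0·(-0.14966)/0.63625 + 221.0 = 78.2236
M3: Pc = R·M3+t = (-0.10068, -0.06546, +0.69749); u = 493.2·(-0.10068)/0.69749 + 314.0 = 242.8104, v = 607.0·(-0.06546)/0.69749 + 221.0 = 164.0292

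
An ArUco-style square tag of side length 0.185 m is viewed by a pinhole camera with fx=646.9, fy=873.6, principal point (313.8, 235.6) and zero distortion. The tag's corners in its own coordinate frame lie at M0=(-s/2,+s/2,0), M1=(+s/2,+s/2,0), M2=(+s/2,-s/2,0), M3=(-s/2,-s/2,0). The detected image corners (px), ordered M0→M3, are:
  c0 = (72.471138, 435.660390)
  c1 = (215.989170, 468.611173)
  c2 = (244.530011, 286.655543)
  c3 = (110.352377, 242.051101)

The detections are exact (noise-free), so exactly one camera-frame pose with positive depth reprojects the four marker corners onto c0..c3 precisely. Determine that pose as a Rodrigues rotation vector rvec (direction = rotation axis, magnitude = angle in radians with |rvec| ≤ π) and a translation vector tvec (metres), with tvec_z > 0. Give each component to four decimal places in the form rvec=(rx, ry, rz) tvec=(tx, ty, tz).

rvec=(-0.1967, -0.3686, 0.2247) tvec=(-0.1975, 0.1180, 0.8518)

Intrinsics K: fx=646.9, fy=873.6, cx=313.8, cy=235.6
Marker side s = 0.185 m; corners in marker frame (Z=0):
  M0 = (-0.0925, +0.0925, 0)
  M1 = (+0.0925, +0.0925, 0)
  M2 = (+0.0925, -0.0925, 0)
  M3 = (-0.0925, -0.0925, 0)
Detected image corners:
  c0 = (72.471138, 435.660390) px
  c1 = (215.989170, 468.611173) px
  c2 = (244.530011, 286.655543) px
  c3 = (110.352377, 242.051101) px
Planar DLT: solve 8×8 A·h = b for H (H[2,2]=1):
  H  [+812.82068 -222.03914 +163.76279]
  H  [+350.54861 +917.15686 +356.60083]
  H  [+0.39122 -0.27005 +1.00000]
B = K⁻¹H; ‖b₁‖=1.174053, ‖b₂‖=1.174053; λ = 2/(‖b₁‖+‖b₂‖) = 0.851750, sign → tz>0 ⇒ λ=+0.851750
r₁ = λ·B[:,0] = (+0.90857,+0.25191,+0.33322); r₂ = λ·B[:,1] = (-0.18077,+0.95625,-0.23001)
r₃ = r₁×r₂ = (-0.37659,+0.14875,+0.91436); SVD([r₁ r₂ r₃]) → R = UVᵀ:
  R  [+0.90857 -0.18077 -0.37659]
  R  [+0.25191 +0.95625 +0.14875]
  R  [+0.33322 -0.23001 +0.91436]
t = (-0.19755, +0.11797, +0.85175) m
tr R = 2.779182; θ = arccos((tr R − 1)/2) = 0.474348 rad = 27.178°
axis k = ((R−Rᵀ)₃₂, (R−Rᵀ)₁₃, (R−Rᵀ)₂₁) / (2 sinθ) = (-0.414618, -0.777010, +0.473652)
rvec = θ·k = (-0.196673, -0.368573, +0.224676)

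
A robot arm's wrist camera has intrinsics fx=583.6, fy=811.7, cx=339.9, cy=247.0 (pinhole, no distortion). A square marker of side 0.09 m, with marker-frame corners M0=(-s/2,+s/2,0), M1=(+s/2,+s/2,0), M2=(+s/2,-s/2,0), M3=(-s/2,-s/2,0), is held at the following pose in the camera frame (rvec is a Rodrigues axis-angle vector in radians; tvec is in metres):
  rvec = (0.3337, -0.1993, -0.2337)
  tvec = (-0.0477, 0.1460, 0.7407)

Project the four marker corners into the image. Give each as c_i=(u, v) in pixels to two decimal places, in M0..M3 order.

c0=(276.09, 462.53) c1=(342.88, 433.87) c2=(329.16, 350.16) c3=(259.21, 378.44)

Intrinsics K: fx=583.6, fy=811.7, cx=339.9, cy=247.0
Marker side s = 0.09 m; corners in marker frame (Z=0):
  M0 = (-0.0450, +0.0450, 0)
  M1 = (+0.0450, +0.0450, 0)
  M2 = (+0.0450, -0.0450, 0)
  M3 = (-0.0450, -0.0450, 0)
rvec = (0.3337, -0.1993, -0.2337), |rvec| = θ = 0.45353 rad = 25.986°
Rodrigues: sinθ=0.43814, 1−cosθ=0.10110; R = I + sinθ·[k]× + (1−cosθ)·[k]×²:
    [+0.95363 +0.19308 -0.23087]
    [-0.25846 +0.91843 -0.29949]
    [+0.15421 +0.34527 +0.92575]
t = (-0.0477, 0.1460, 0.7407) m
M0: Pc = R·M0+t = (-0.08192, +0.19896, +0.74930); u = 583.6·(-0.08192)/0.74930 + 339.9 = 276.0918, v = 811.7·(+0.19896)/0.74930 + 247.0 = 462.5294
M1: Pc = R·M1+t = (+0.00390, +0.17570, +0.76318); u = 583.6·(+0.00390)/0.76318 + 339.9 = 342.8841, v = 811.7·(+0.17570)/0.76318 + 247.0 = 433.8697
M2: Pc = R·M2+t = (-0.01348, +0.09304, +0.73210); u = 583.6·(-0.01348)/0.73210 + 339.9 = 329.1582, v = 811.7·(+0.09304)/0.73210 + 247.0 = 350.1560
M3: Pc = R·M3+t = (-0.09930, +0.11630, +0.71822); u = 583.6·(-0.09930)/0.71822 + 339.9 = 259.2109, v = 811.7·(+0.11630)/0.71822 + 247.0 = 378.4379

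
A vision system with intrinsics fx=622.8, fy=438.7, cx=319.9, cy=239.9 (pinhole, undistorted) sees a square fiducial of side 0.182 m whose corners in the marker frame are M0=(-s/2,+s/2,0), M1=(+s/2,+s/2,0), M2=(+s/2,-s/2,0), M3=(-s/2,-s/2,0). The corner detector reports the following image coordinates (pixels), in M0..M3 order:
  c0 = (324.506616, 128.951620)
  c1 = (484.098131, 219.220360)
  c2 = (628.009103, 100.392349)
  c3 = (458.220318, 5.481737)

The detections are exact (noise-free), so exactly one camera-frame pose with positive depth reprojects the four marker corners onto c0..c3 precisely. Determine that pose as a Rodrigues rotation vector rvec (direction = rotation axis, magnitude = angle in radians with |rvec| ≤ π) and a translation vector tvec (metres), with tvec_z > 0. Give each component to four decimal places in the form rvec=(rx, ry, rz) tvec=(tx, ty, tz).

rvec=(0.1582, 0.0734, 0.6768) tvec=(0.1311, -0.1531, 0.5384)

Intrinsics K: fx=622.8, fy=438.7, cx=319.9, cy=239.9
Marker side s = 0.182 m; corners in marker frame (Z=0):
  M0 = (-0.0910, +0.0910, 0)
  M1 = (+0.0910, +0.0910, 0)
  M2 = (+0.0910, -0.0910, 0)
  M3 = (-0.0910, -0.0910, 0)
Detected image corners:
  c0 = (324.506616, 128.951620) px
  c1 = (484.098131, 219.220360) px
  c2 = (628.009103, 100.392349) px
  c3 = (458.220318, 5.481737) px
Planar DLT: solve 8×8 A·h = b for H (H[2,2]=1):
  H  [+889.83118 -613.48574 +471.49449]
  H  [+504.95279 +701.42652 +115.12021]
  H  [-0.03010 +0.31484 +1.00000]
B = K⁻¹H; ‖b₁‖=1.857331, ‖b₂‖=1.857331; λ = 2/(‖b₁‖+‖b₂‖) = 0.538407, sign → tz>0 ⇒ λ=+0.538407
r₁ = λ·B[:,0] = (+0.77758,+0.62858,-0.01620); r₂ = λ·B[:,1] = (-0.61742,+0.76815,+0.16951)
r₃ = r₁×r₂ = (+0.11900,-0.12180,+0.98539); SVD([r₁ r₂ r₃]) → R = UVᵀ:
  R  [+0.77758 -0.61742 +0.11900]
  R  [+0.62858 +0.76815 -0.12180]
  R  [-0.01620 +0.16951 +0.98539]
t = (+0.13105, -0.15314, +0.53841) m
tr R = 2.531121; θ = arccos((tr R − 1)/2) = 0.698884 rad = 40.043°
axis k = ((R−Rᵀ)₃₂, (R−Rᵀ)₁₃, (R−Rᵀ)₂₁) / (2 sinθ) = (+0.226401, +0.105075, +0.968350)
rvec = θ·k = (+0.158228, +0.073436, +0.676765)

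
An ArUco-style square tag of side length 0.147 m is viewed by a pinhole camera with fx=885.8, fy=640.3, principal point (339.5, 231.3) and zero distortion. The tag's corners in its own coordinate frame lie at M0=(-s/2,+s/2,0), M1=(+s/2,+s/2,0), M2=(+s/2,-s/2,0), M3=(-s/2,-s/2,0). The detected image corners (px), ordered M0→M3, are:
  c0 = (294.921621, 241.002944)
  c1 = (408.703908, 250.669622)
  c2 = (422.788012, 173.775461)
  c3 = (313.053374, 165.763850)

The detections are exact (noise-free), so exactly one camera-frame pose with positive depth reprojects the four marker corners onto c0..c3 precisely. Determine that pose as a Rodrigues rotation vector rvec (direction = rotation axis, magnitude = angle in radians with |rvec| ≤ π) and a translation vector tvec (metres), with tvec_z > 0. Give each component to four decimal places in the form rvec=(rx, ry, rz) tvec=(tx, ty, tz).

Intrinsics K: fx=885.8, fy=640.3, cx=339.5, cy=231.3
Marker side s = 0.147 m; corners in marker frame (Z=0):
  M0 = (-0.0735, +0.0735, 0)
  M1 = (+0.0735, +0.0735, 0)
  M2 = (+0.0735, -0.0735, 0)
  M3 = (-0.0735, -0.0735, 0)
Detected image corners:
  c0 = (294.921621, 241.002944) px
  c1 = (408.703908, 250.669622) px
  c2 = (422.788012, 173.775461) px
  c3 = (313.053374, 165.763850) px
Planar DLT: solve 8×8 A·h = b for H (H[2,2]=1):
  H  [+717.74042 -204.45070 +359.54035]
  H  [+35.62150 +462.69623 +207.02878]
  H  [-0.11742 -0.26330 +1.00000]
B = K⁻¹H; ‖b₁‖=0.868849, ‖b₂‖=0.868849; λ = 2/(‖b₁‖+‖b₂‖) = 1.150948, sign → tz>0 ⇒ λ=+1.150948
r₁ = λ·B[:,0] = (+0.98438,+0.11285,-0.13514); r₂ = λ·B[:,1] = (-0.14950,+0.94118,-0.30305)
r₃ = r₁×r₂ = (+0.09299,+0.31852,+0.94334); SVD([r₁ r₂ r₃]) → R = UVᵀ:
  R  [+0.98438 -0.14950 +0.09299]
  R  [+0.11285 +0.94118 +0.31852]
  R  [-0.13514 -0.30305 +0.94334]
t = (+0.02604, -0.04363, +1.15095) m
tr R = 2.868899; θ = arccos((tr R − 1)/2) = 0.364087 rad = 20.861°
axis k = ((R−Rᵀ)₃₂, (R−Rᵀ)₁₃, (R−Rᵀ)₂₁) / (2 sinθ) = (-0.872751, +0.320329, +0.368367)
rvec = θ·k = (-0.317757, +0.116627, +0.134118)

rvec=(-0.3178, 0.1166, 0.1341) tvec=(0.0260, -0.0436, 1.1509)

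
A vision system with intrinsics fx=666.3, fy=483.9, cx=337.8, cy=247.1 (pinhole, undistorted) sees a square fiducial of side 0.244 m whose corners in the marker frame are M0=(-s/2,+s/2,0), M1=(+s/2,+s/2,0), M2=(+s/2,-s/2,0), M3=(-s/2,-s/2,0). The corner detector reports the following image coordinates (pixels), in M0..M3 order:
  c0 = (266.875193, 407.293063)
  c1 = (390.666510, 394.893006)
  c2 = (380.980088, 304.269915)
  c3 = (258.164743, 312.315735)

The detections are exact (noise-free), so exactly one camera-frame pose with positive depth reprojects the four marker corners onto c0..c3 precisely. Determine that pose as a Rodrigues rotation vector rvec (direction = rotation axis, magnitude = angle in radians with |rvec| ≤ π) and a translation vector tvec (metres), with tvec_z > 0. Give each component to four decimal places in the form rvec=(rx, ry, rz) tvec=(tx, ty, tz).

rvec=(-0.0683, -0.2408, -0.0665) tvec=(-0.0236, 0.2845, 1.2841)

Intrinsics K: fx=666.3, fy=483.9, cx=337.8, cy=247.1
Marker side s = 0.244 m; corners in marker frame (Z=0):
  M0 = (-0.1220, +0.1220, 0)
  M1 = (+0.1220, +0.1220, 0)
  M2 = (+0.1220, -0.1220, 0)
  M3 = (-0.1220, -0.1220, 0)
Detected image corners:
  c0 = (266.875193, 407.293063) px
  c1 = (390.666510, 394.893006) px
  c2 = (380.980088, 304.269915) px
  c3 = (258.164743, 312.315735) px
Planar DLT: solve 8×8 A·h = b for H (H[2,2]=1):
  H  [+566.01043 +22.70150 +325.55351]
  H  [+24.54660 +363.66599 +354.31352]
  H  [+0.18719 -0.04640 +1.00000]
B = K⁻¹H; ‖b₁‖=0.778747, ‖b₂‖=0.778747; λ = 2/(‖b₁‖+‖b₂‖) = 1.284114, sign → tz>0 ⇒ λ=+1.284114
r₁ = λ·B[:,0] = (+0.96897,-0.05760,+0.24037); r₂ = λ·B[:,1] = (+0.07396,+0.99548,-0.05959)
r₃ = r₁×r₂ = (-0.23585,+0.07552,+0.96885); SVD([r₁ r₂ r₃]) → R = UVᵀ:
  R  [+0.96897 +0.07396 -0.23585]
  R  [-0.05760 +0.99548 +0.07552]
  R  [+0.24037 -0.05959 +0.96885]
t = (-0.02360, +0.28451, +1.28411) m
tr R = 2.933302; θ = arccos((tr R − 1)/2) = 0.258983 rad = 14.839°
axis k = ((R−Rᵀ)₃₂, (R−Rᵀ)₁₃, (R−Rᵀ)₂₁) / (2 sinθ) = (-0.263773, -0.929755, -0.256863)
rvec = θ·k = (-0.068313, -0.240791, -0.066523)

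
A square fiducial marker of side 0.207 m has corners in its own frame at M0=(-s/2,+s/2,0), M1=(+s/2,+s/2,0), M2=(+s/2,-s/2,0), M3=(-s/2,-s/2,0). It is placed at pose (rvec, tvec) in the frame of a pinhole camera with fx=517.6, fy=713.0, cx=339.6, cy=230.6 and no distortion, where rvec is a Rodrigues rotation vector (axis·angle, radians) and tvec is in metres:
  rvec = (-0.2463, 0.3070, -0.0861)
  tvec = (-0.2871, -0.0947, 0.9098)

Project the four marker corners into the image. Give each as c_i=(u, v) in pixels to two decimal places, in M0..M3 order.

c0=(123.94, 244.54) c1=(228.07, 224.58) c2=(229.01, 67.52) c3=(130.47, 96.10)

Intrinsics K: fx=517.6, fy=713.0, cx=339.6, cy=230.6
Marker side s = 0.207 m; corners in marker frame (Z=0):
  M0 = (-0.1035, +0.1035, 0)
  M1 = (+0.1035, +0.1035, 0)
  M2 = (+0.1035, -0.1035, 0)
  M3 = (-0.1035, -0.1035, 0)
rvec = (-0.2463, 0.3070, -0.0861), |rvec| = θ = 0.40290 rad = 23.084°
Rodrigues: sinθ=0.39208, 1−cosθ=0.08007; R = I + sinθ·[k]× + (1−cosθ)·[k]×²:
    [+0.94985 +0.04649 +0.30922]
    [-0.12109 +0.96642 +0.22665]
    [-0.28830 -0.25273 +0.92359]
t = (-0.2871, -0.0947, 0.9098) m
M0: Pc = R·M0+t = (-0.38060, +0.01786, +0.91348); u = 517.6·(-0.38060)/0.91348 + 339.6 = 123.9443, v = 713.0·(+0.01786)/0.91348 + 230.6 = 244.5379
M1: Pc = R·M1+t = (-0.18398, -0.00721, +0.85380); u = 517.6·(-0.18398)/0.85380 + 339.6 = 228.0670, v = 713.0·(-0.00721)/0.85380 + 230.6 = 224.5805
M2: Pc = R·M2+t = (-0.19360, -0.20726, +0.90612); u = 517.6·(-0.19360)/0.90612 + 339.6 = 229.0091, v = 713.0·(-0.20726)/0.90612 + 230.6 = 67.5151
M3: Pc = R·M3+t = (-0.39022, -0.18219, +0.96580); u = 517.6·(-0.39022)/0.96580 + 339.6 = 130.4683, v = 713.0·(-0.18219)/0.96580 + 230.6 = 96.0968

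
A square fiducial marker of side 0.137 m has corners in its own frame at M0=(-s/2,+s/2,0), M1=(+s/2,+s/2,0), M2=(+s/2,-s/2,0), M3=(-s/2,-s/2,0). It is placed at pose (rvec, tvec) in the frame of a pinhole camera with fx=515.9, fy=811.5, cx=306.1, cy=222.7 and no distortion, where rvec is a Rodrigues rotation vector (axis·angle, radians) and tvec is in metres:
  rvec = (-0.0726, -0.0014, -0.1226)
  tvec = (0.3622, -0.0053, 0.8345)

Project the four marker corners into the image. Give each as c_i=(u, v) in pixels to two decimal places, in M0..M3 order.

c0=(494.37, 292.06) c1=(578.71, 275.64) c2=(565.21, 143.98) c3=(481.85, 160.09)

Intrinsics K: fx=515.9, fy=811.5, cx=306.1, cy=222.7
Marker side s = 0.137 m; corners in marker frame (Z=0):
  M0 = (-0.0685, +0.0685, 0)
  M1 = (+0.0685, +0.0685, 0)
  M2 = (+0.0685, -0.0685, 0)
  M3 = (-0.0685, -0.0685, 0)
rvec = (-0.0726, -0.0014, -0.1226), |rvec| = θ = 0.14249 rad = 8.164°
Rodrigues: sinθ=0.14201, 1−cosθ=0.01013; R = I + sinθ·[k]× + (1−cosθ)·[k]×²:
    [+0.99250 +0.12224 +0.00305]
    [-0.12213 +0.98987 +0.07244]
    [+0.00584 -0.07227 +0.99737]
t = (0.3622, -0.0053, 0.8345) m
M0: Pc = R·M0+t = (+0.30259, +0.07087, +0.82915); u = 515.9·(+0.30259)/0.82915 + 306.1 = 494.3709, v = 811.5·(+0.07087)/0.82915 + 222.7 = 292.0635
M1: Pc = R·M1+t = (+0.43856, +0.05414, +0.82995); u = 515.9·(+0.43856)/0.82995 + 306.1 = 578.7102, v = 811.5·(+0.05414)/0.82995 + 222.7 = 275.6361
M2: Pc = R·M2+t = (+0.42181, -0.08147, +0.83985); u = 515.9·(+0.42181)/0.83985 + 306.1 = 565.2095, v = 811.5·(-0.08147)/0.83985 + 222.7 = 143.9781
M3: Pc = R·M3+t = (+0.28584, -0.06474, +0.83905); u = 515.9·(+0.28584)/0.83905 + 306.1 = 481.8526, v = 811.5·(-0.06474)/0.83905 + 222.7 = 160.0861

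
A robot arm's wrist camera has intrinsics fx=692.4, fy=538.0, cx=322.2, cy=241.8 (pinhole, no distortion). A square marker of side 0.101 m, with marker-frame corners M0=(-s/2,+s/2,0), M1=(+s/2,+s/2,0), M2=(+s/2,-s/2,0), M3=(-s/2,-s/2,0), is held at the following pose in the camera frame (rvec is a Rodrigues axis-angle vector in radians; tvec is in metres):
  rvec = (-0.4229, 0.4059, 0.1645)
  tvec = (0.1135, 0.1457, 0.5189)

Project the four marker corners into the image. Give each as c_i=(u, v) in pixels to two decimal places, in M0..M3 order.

Intrinsics K: fx=692.4, fy=538.0, cx=322.2, cy=241.8
Marker side s = 0.101 m; corners in marker frame (Z=0):
  M0 = (-0.0505, +0.0505, 0)
  M1 = (+0.0505, +0.0505, 0)
  M2 = (+0.0505, -0.0505, 0)
  M3 = (-0.0505, -0.0505, 0)
rvec = (-0.4229, 0.4059, 0.1645), |rvec| = θ = 0.60882 rad = 34.883°
Rodrigues: sinθ=0.57190, 1−cosθ=0.17968; R = I + sinθ·[k]× + (1−cosθ)·[k]×²:
    [+0.90702 -0.23773 +0.34756]
    [+0.07132 +0.90019 +0.42962]
    [-0.41501 -0.36489 +0.83344]
t = (0.1135, 0.1457, 0.5189) m
M0: Pc = R·M0+t = (+0.05569, +0.18756, +0.52143); u = 692.4·(+0.05569)/0.52143 + 322.2 = 396.1499, v = 538.0·(+0.18756)/0.52143 + 241.8 = 435.3179
M1: Pc = R·M1+t = (+0.14730, +0.19476, +0.47952); u = 692.4·(+0.14730)/0.47952 + 322.2 = 534.8934, v = 538.0·(+0.19476)/0.47952 + 241.8 = 460.3152
M2: Pc = R·M2+t = (+0.17131, +0.10384, +0.51637); u = 692.4·(+0.17131)/0.51637 + 322.2 = 551.9098, v = 538.0·(+0.10384)/0.51637 + 241.8 = 349.9919
M3: Pc = R·M3+t = (+0.07970, +0.09664, +0.55828); u = 692.4·(+0.07970)/0.55828 + 322.2 = 421.0475, v = 538.0·(+0.09664)/0.55828 + 241.8 = 334.9278

c0=(396.15, 435.32) c1=(534.89, 460.32) c2=(551.91, 349.99) c3=(421.05, 334.93)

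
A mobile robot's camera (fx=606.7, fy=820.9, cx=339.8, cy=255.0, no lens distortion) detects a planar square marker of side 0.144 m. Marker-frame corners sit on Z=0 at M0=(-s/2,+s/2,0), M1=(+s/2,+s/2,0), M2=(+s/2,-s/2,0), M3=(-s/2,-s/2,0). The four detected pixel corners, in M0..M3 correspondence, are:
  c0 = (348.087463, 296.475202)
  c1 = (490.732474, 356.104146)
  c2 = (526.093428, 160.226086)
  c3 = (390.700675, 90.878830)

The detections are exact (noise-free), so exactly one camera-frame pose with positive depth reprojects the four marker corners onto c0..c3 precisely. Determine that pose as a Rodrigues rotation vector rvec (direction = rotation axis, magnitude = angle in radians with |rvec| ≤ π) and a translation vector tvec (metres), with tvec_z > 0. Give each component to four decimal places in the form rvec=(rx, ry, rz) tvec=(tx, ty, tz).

Intrinsics K: fx=606.7, fy=820.9, cx=339.8, cy=255.0
Marker side s = 0.144 m; corners in marker frame (Z=0):
  M0 = (-0.0720, +0.0720, 0)
  M1 = (+0.0720, +0.0720, 0)
  M2 = (+0.0720, -0.0720, 0)
  M3 = (-0.0720, -0.0720, 0)
Detected image corners:
  c0 = (348.087463, 296.475202) px
  c1 = (490.732474, 356.104146) px
  c2 = (526.093428, 160.226086) px
  c3 = (390.700675, 90.878830) px
Planar DLT: solve 8×8 A·h = b for H (H[2,2]=1):
  H  [+1147.18690 -377.89050 +441.32639]
  H  [+542.22910 +1337.45952 +225.10837]
  H  [+0.41518 -0.24584 +1.00000]
B = K⁻¹H; ‖b₁‖=1.790249, ‖b₂‖=1.790249; λ = 2/(‖b₁‖+‖b₂‖) = 0.558582, sign → tz>0 ⇒ λ=+0.558582
r₁ = λ·B[:,0] = (+0.92631,+0.29692,+0.23191); r₂ = λ·B[:,1] = (-0.27101,+0.95273,-0.13732)
r₃ = r₁×r₂ = (-0.26172,+0.06435,+0.96300); SVD([r₁ r₂ r₃]) → R = UVᵀ:
  R  [+0.92631 -0.27101 -0.26172]
  R  [+0.29692 +0.95273 +0.06435]
  R  [+0.23191 -0.13732 +0.96300]
t = (+0.09347, -0.02034, +0.55858) m
tr R = 2.842040; θ = arccos((tr R − 1)/2) = 0.400106 rad = 22.924°
axis k = ((R−Rᵀ)₃₂, (R−Rᵀ)₁₃, (R−Rᵀ)₂₁) / (2 sinθ) = (-0.258877, -0.633651, +0.729019)
rvec = θ·k = (-0.103578, -0.253528, +0.291685)

rvec=(-0.1036, -0.2535, 0.2917) tvec=(0.0935, -0.0203, 0.5586)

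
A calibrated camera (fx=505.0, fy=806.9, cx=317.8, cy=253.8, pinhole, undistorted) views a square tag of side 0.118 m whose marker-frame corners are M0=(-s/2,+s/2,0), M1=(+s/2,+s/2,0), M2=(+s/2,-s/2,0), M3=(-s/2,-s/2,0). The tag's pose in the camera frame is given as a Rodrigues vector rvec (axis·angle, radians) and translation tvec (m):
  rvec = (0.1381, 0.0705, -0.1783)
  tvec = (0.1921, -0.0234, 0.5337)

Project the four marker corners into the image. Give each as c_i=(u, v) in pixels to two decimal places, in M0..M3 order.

c0=(451.75, 319.15) c1=(563.19, 289.85) c2=(549.70, 112.84) c3=(435.26, 146.23)

Intrinsics K: fx=505.0, fy=806.9, cx=317.8, cy=253.8
Marker side s = 0.118 m; corners in marker frame (Z=0):
  M0 = (-0.0590, +0.0590, 0)
  M1 = (+0.0590, +0.0590, 0)
  M2 = (+0.0590, -0.0590, 0)
  M3 = (-0.0590, -0.0590, 0)
rvec = (0.1381, 0.0705, -0.1783), |rvec| = θ = 0.23629 rad = 13.538°
Rodrigues: sinθ=0.23410, 1−cosθ=0.02779; R = I + sinθ·[k]× + (1−cosθ)·[k]×²:
    [+0.98170 +0.18149 +0.05759]
    [-0.17180 +0.97469 -0.14307]
    [-0.08210 +0.13056 +0.98803]
t = (0.1921, -0.0234, 0.5337) m
M0: Pc = R·M0+t = (+0.14489, +0.04424, +0.54625); u = 505.0·(+0.14489)/0.54625 + 317.8 = 451.7469, v = 806.9·(+0.04424)/0.54625 + 253.8 = 319.1540
M1: Pc = R·M1+t = (+0.26073, +0.02397, +0.53656); u = 505.0·(+0.26073)/0.53656 + 317.8 = 563.1930, v = 806.9·(+0.02397)/0.53656 + 253.8 = 289.8476
M2: Pc = R·M2+t = (+0.23931, -0.09104, +0.52115); u = 505.0·(+0.23931)/0.52115 + 317.8 = 549.6952, v = 806.9·(-0.09104)/0.52115 + 253.8 = 112.8387
M3: Pc = R·M3+t = (+0.12347, -0.07077, +0.53084); u = 505.0·(+0.12347)/0.53084 + 317.8 = 435.2610, v = 806.9·(-0.07077)/0.53084 + 253.8 = 146.2262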